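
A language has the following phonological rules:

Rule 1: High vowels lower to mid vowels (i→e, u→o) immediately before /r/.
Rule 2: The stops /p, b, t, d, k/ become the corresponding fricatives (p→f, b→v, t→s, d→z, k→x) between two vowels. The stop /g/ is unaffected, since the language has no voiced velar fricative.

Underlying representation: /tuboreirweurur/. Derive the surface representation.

tuvoreerweoror

Rule 1 (pre-rhotic lowering): /i/ is a high vowel immediately before /r/, so it lowers to [e]. /u/ is a high vowel immediately before /r/, so it lowers to [o]. /u/ is a high vowel immediately before /r/, so it lowers to [o]. /tuboreirweurur/ → tuboreerweoror.
Rule 2 (intervocalic spirantization): /b/ is a stop between vowels /u/ and /o/, so it spirantizes to the fricative [v]. /tuboreerweoror/ → tuvoreerweoror.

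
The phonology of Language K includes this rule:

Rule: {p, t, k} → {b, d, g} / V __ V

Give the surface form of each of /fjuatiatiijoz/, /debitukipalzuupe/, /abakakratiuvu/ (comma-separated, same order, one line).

fjuadiadiijoz, debidugibalzuube, abagakradiuvu

/fjuatiatiijoz/: /t/ is a voiceless stop between vowels /a/ and /i/, so it voices to [d]. /t/ is a voiceless stop between vowels /a/ and /i/, so it voices to [d]. → [fjuadiadiijoz].
/debitukipalzuupe/: /t/ is a voiceless stop between vowels /i/ and /u/, so it voices to [d]. /k/ is a voiceless stop between vowels /u/ and /i/, so it voices to [g]. /p/ is a voiceless stop between vowels /i/ and /a/, so it voices to [b]. /p/ is a voiceless stop between vowels /u/ and /e/, so it voices to [b]. → [debidugibalzuube].
/abakakratiuvu/: /k/ is a voiceless stop between vowels /a/ and /a/, so it voices to [g]. /t/ is a voiceless stop between vowels /a/ and /i/, so it voices to [d]. → [abagakradiuvu].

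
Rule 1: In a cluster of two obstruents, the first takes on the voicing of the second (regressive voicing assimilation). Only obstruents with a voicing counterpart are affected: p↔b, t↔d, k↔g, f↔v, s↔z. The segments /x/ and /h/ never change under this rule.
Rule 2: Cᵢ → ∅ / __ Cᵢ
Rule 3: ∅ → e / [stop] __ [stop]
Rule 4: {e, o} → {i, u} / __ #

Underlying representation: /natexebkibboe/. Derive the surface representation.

Rule 1 (regressive voicing assimilation): /b/ precedes the voiceless obstruent /k/, so it devoices to [p] by assimilation. /natexebkibboe/ → natexepkibboe.
Rule 2 (degemination): /bb/ is a geminate; the first /b/ deletes. /natexepkibboe/ → natexepkiboe.
Rule 3 (stop-cluster e-epenthesis): /p/ and /k/ form a stop–stop cluster, so [e] is inserted between them. /natexepkiboe/ → natexepekiboe.
Rule 4 (final vowel raising): /e/ is a mid vowel in word-final position, so it raises to [i]. /natexepekiboe/ → natexepekiboi.

natexepekiboi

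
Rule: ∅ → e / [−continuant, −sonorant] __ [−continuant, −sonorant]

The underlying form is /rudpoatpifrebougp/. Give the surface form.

rudepoatepifrebougep

/d/ and /p/ form a stop–stop cluster, so [e] is inserted between them.
/t/ and /p/ form a stop–stop cluster, so [e] is inserted between them.
/g/ and /p/ form a stop–stop cluster, so [e] is inserted between them.
Surface form: [rudepoatepifrebougep].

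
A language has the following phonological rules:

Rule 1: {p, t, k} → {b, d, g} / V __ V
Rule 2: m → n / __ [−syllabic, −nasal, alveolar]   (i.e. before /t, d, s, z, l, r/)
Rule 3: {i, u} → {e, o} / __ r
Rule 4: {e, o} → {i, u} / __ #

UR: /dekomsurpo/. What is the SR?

degonsorpu

Rule 1 (intervocalic voicing): /k/ is a voiceless stop between vowels /e/ and /o/, so it voices to [g]. /dekomsurpo/ → degomsurpo.
Rule 2 (nasal place assimilation): /m/ precedes the alveolar consonant /s/, so it assimilates in place to [n]. /degomsurpo/ → degonsurpo.
Rule 3 (pre-rhotic lowering): /u/ is a high vowel immediately before /r/, so it lowers to [o]. /degonsurpo/ → degonsorpo.
Rule 4 (final vowel raising): /o/ is a mid vowel in word-final position, so it raises to [u]. /degonsorpo/ → degonsorpu.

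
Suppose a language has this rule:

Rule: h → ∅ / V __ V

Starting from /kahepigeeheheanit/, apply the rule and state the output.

/h/ occurs between vowels /a/ and /e/, so it deletes.
/h/ occurs between vowels /e/ and /e/, so it deletes.
/h/ occurs between vowels /e/ and /e/, so it deletes.
Surface form: [kaepigeeeeanit].

kaepigeeeeanit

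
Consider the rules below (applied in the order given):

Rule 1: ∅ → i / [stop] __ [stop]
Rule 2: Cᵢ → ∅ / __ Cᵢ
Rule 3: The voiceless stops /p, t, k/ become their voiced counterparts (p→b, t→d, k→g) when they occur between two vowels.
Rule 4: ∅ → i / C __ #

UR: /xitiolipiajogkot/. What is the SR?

xidiolibiajogigoti

Rule 1 (stop-cluster i-epenthesis): /g/ and /k/ form a stop–stop cluster, so [i] is inserted between them. /xitiolipiajogkot/ → xitiolipiajogikot.
Rule 2 (degemination): no segment meets the environment; /xitiolipiajogikot/ is unchanged.
Rule 3 (intervocalic voicing): /t/ is a voiceless stop between vowels /i/ and /i/, so it voices to [d]. /p/ is a voiceless stop between vowels /i/ and /i/, so it voices to [b]. /k/ is a voiceless stop between vowels /i/ and /o/, so it voices to [g]. /xitiolipiajogikot/ → xidiolibiajogigot.
Rule 4 (final i-epenthesis): the form ends in the consonant /t/, so [i] is inserted word-finally. /xidiolibiajogigot/ → xidiolibiajogigoti.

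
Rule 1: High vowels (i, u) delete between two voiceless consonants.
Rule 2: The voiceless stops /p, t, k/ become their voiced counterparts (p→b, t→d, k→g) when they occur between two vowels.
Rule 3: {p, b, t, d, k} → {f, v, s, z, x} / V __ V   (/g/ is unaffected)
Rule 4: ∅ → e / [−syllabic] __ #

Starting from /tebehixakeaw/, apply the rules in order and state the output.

Rule 1 (high vowel syncope): /i/ is a high vowel flanked by voiceless consonants /h/ and /x/, so it deletes. /tebehixakeaw/ → tebehxakeaw.
Rule 2 (intervocalic voicing): /k/ is a voiceless stop between vowels /a/ and /e/, so it voices to [g]. /tebehxakeaw/ → tebehxageaw.
Rule 3 (intervocalic spirantization): /b/ is a stop between vowels /e/ and /e/, so it spirantizes to the fricative [v]. /tebehxageaw/ → tevehxageaw.
Rule 4 (final e-epenthesis): the form ends in the consonant /w/, so [e] is inserted word-finally. /tevehxageaw/ → tevehxageawe.

tevehxageawe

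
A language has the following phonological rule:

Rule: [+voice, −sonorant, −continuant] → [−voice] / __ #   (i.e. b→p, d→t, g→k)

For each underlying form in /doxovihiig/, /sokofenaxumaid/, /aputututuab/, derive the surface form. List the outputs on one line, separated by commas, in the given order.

/doxovihiig/: /g/ is a voiced stop in word-final position, so it devoices to [k]. → [doxovihiik].
/sokofenaxumaid/: /d/ is a voiced stop in word-final position, so it devoices to [t]. → [sokofenaxumait].
/aputututuab/: /b/ is a voiced stop in word-final position, so it devoices to [p]. → [aputututuap].

doxovihiik, sokofenaxumait, aputututuap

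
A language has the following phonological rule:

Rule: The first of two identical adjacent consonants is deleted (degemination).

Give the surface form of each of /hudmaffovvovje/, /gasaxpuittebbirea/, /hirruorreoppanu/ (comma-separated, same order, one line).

hudmafovovje, gasaxpuitebirea, hiruoreopanu

/hudmaffovvovje/: /ff/ is a geminate; the first /f/ deletes. /vv/ is a geminate; the first /v/ deletes. → [hudmafovovje].
/gasaxpuittebbirea/: /tt/ is a geminate; the first /t/ deletes. /bb/ is a geminate; the first /b/ deletes. → [gasaxpuitebirea].
/hirruorreoppanu/: /rr/ is a geminate; the first /r/ deletes. /rr/ is a geminate; the first /r/ deletes. /pp/ is a geminate; the first /p/ deletes. → [hiruoreopanu].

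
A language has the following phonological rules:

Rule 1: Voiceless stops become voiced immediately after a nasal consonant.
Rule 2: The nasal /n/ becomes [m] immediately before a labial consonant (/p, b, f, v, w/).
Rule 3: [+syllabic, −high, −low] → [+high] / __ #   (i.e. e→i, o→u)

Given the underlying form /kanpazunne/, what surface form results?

kambazunni

Rule 1 (post-nasal voicing): /p/ is a voiceless stop immediately after the nasal /n/, so it voices to [b]. /kanpazunne/ → kanbazunne.
Rule 2 (nasal place assimilation): /n/ precedes the labial consonant /b/, so it assimilates in place to [m]. /kanbazunne/ → kambazunne.
Rule 3 (final vowel raising): /e/ is a mid vowel in word-final position, so it raises to [i]. /kambazunne/ → kambazunni.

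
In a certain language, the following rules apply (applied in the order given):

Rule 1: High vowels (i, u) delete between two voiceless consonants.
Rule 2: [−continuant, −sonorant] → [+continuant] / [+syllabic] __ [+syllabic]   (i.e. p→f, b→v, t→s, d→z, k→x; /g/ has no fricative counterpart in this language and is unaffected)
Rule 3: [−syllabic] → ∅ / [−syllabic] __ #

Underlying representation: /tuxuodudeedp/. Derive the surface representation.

txuozuzeed

Rule 1 (high vowel syncope): /u/ is a high vowel flanked by voiceless consonants /t/ and /x/, so it deletes. /tuxuodudeedp/ → txuodudeedp.
Rule 2 (intervocalic spirantization): /d/ is a stop between vowels /o/ and /u/, so it spirantizes to the fricative [z]. /d/ is a stop between vowels /u/ and /e/, so it spirantizes to the fricative [z]. /txuodudeedp/ → txuozuzeedp.
Rule 3 (final cluster simplification): /p/ is the second consonant of a word-final cluster /dp/, so it deletes. /txuozuzeedp/ → txuozuzeed.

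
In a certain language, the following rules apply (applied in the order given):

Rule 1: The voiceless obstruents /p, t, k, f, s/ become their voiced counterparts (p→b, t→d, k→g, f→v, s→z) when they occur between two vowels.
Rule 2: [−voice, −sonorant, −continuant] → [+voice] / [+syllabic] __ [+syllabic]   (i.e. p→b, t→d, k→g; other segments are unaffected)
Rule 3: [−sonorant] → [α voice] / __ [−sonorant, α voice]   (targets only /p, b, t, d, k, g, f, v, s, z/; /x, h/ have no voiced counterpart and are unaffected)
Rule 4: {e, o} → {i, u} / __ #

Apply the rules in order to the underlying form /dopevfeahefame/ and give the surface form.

dobeffeahevami

Rule 1 (intervocalic voicing): /p/ is a voiceless obstruent between vowels /o/ and /e/, so it voices to [b]. /f/ is a voiceless obstruent between vowels /e/ and /a/, so it voices to [v]. /dopevfeahefame/ → dobevfeahevame.
Rule 2 (intervocalic voicing): no segment meets the environment; /dobevfeahevame/ is unchanged.
Rule 3 (regressive voicing assimilation): /v/ precedes the voiceless obstruent /f/, so it devoices to [f] by assimilation. /dobevfeahevame/ → dobeffeahevame.
Rule 4 (final vowel raising): /e/ is a mid vowel in word-final position, so it raises to [i]. /dobeffeahevame/ → dobeffeahevami.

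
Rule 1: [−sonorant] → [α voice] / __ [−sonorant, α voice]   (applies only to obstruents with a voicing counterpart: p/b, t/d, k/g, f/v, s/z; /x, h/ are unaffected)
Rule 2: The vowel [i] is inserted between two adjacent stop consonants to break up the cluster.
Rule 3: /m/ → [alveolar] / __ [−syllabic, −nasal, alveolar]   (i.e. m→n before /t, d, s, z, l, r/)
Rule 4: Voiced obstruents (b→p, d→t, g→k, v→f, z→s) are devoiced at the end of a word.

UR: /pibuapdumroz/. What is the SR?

pibuabidunros

Rule 1 (regressive voicing assimilation): /p/ precedes the voiced obstruent /d/, so it voices to [b] by assimilation. /pibuapdumroz/ → pibuabdumroz.
Rule 2 (stop-cluster i-epenthesis): /b/ and /d/ form a stop–stop cluster, so [i] is inserted between them. /pibuabdumroz/ → pibuabidumroz.
Rule 3 (nasal place assimilation): /m/ precedes the alveolar consonant /r/, so it assimilates in place to [n]. /pibuabidumroz/ → pibuabidunroz.
Rule 4 (final devoicing): /z/ is a voiced obstruent in word-final position, so it devoices to [s]. /pibuabidunroz/ → pibuabidunros.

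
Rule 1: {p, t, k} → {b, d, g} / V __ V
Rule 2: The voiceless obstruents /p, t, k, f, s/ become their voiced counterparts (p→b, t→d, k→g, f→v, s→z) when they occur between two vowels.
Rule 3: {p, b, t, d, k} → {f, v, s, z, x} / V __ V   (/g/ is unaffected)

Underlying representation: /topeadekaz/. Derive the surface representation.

toveazegaz

Rule 1 (intervocalic voicing): /p/ is a voiceless stop between vowels /o/ and /e/, so it voices to [b]. /k/ is a voiceless stop between vowels /e/ and /a/, so it voices to [g]. /topeadekaz/ → tobeadegaz.
Rule 2 (intervocalic voicing): no segment meets the environment; /tobeadegaz/ is unchanged.
Rule 3 (intervocalic spirantization): /b/ is a stop between vowels /o/ and /e/, so it spirantizes to the fricative [v]. /d/ is a stop between vowels /a/ and /e/, so it spirantizes to the fricative [z]. /tobeadegaz/ → toveazegaz.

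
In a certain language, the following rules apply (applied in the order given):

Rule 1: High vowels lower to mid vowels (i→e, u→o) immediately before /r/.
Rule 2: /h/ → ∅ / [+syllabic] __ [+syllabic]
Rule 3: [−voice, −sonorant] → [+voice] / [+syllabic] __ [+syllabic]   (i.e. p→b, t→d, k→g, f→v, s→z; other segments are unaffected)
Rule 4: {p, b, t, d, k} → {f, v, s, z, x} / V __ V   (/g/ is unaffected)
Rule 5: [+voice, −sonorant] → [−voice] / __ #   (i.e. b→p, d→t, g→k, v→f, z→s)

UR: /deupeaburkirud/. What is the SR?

deuveavorkerut

Rule 1 (pre-rhotic lowering): /u/ is a high vowel immediately before /r/, so it lowers to [o]. /i/ is a high vowel immediately before /r/, so it lowers to [e]. /deupeaburkirud/ → deupeaborkerud.
Rule 2 (intervocalic h-deletion): no segment meets the environment; /deupeaborkerud/ is unchanged.
Rule 3 (intervocalic voicing): /p/ is a voiceless obstruent between vowels /u/ and /e/, so it voices to [b]. /deupeaborkerud/ → deubeaborkerud.
Rule 4 (intervocalic spirantization): /b/ is a stop between vowels /u/ and /e/, so it spirantizes to the fricative [v]. /b/ is a stop between vowels /a/ and /o/, so it spirantizes to the fricative [v]. /deubeaborkerud/ → deuveavorkerud.
Rule 5 (final devoicing): /d/ is a voiced obstruent in word-final position, so it devoices to [t]. /deuveavorkerud/ → deuveavorkerut.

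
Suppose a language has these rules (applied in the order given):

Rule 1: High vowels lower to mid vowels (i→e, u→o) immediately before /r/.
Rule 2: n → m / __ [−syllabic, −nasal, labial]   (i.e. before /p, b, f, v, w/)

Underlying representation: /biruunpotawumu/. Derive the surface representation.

Rule 1 (pre-rhotic lowering): /i/ is a high vowel immediately before /r/, so it lowers to [e]. /biruunpotawumu/ → beruunpotawumu.
Rule 2 (nasal place assimilation): /n/ precedes the labial consonant /p/, so it assimilates in place to [m]. /beruunpotawumu/ → beruumpotawumu.

beruumpotawumu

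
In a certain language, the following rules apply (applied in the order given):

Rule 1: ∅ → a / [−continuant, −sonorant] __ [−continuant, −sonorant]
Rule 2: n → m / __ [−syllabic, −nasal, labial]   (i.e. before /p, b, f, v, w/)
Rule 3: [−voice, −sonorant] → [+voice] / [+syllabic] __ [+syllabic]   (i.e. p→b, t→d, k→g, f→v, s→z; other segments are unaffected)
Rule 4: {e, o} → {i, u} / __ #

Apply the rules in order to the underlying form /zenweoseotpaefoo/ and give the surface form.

zemweozeodabaevou

Rule 1 (stop-cluster a-epenthesis): /t/ and /p/ form a stop–stop cluster, so [a] is inserted between them. /zenweoseotpaefoo/ → zenweoseotapaefoo.
Rule 2 (nasal place assimilation): /n/ precedes the labial consonant /w/, so it assimilates in place to [m]. /zenweoseotapaefoo/ → zemweoseotapaefoo.
Rule 3 (intervocalic voicing): /s/ is a voiceless obstruent between vowels /o/ and /e/, so it voices to [z]. /t/ is a voiceless obstruent between vowels /o/ and /a/, so it voices to [d]. /p/ is a voiceless obstruent between vowels /a/ and /a/, so it voices to [b]. /f/ is a voiceless obstruent between vowels /e/ and /o/, so it voices to [v]. /zemweoseotapaefoo/ → zemweozeodabaevoo.
Rule 4 (final vowel raising): /o/ is a mid vowel in word-final position, so it raises to [u]. /zemweozeodabaevoo/ → zemweozeodabaevou.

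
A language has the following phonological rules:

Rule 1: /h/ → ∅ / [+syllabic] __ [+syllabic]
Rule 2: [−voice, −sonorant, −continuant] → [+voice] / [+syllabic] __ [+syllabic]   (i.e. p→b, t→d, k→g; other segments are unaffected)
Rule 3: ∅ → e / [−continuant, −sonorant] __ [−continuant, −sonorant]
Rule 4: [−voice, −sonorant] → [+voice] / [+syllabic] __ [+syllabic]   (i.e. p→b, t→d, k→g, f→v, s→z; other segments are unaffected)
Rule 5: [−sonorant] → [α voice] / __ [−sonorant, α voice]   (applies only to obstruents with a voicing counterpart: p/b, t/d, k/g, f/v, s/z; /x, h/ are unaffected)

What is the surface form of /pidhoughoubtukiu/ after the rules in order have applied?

Rule 1 (intervocalic h-deletion): no segment meets the environment; /pidhoughoubtukiu/ is unchanged.
Rule 2 (intervocalic voicing): /k/ is a voiceless stop between vowels /u/ and /i/, so it voices to [g]. /pidhoughoubtukiu/ → pidhoughoubtugiu.
Rule 3 (stop-cluster e-epenthesis): /b/ and /t/ form a stop–stop cluster, so [e] is inserted between them. /pidhoughoubtugiu/ → pidhoughoubetugiu.
Rule 4 (intervocalic voicing): /t/ is a voiceless obstruent between vowels /e/ and /u/, so it voices to [d]. /pidhoughoubetugiu/ → pidhoughoubedugiu.
Rule 5 (regressive voicing assimilation): /d/ precedes the voiceless obstruent /h/, so it devoices to [t] by assimilation. /g/ precedes the voiceless obstruent /h/, so it devoices to [k] by assimilation. /pidhoughoubedugiu/ → pithoukhoubedugiu.

pithoukhoubedugiu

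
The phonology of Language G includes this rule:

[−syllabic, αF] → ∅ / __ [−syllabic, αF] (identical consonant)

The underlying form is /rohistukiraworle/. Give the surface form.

No segment of /rohistukiraworle/ meets the structural description of the rule, so the form surfaces unchanged.

rohistukiraworle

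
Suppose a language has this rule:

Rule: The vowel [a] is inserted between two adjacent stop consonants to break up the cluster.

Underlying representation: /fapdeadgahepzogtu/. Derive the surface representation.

fapadeadagahepzogatu

/p/ and /d/ form a stop–stop cluster, so [a] is inserted between them.
/d/ and /g/ form a stop–stop cluster, so [a] is inserted between them.
/g/ and /t/ form a stop–stop cluster, so [a] is inserted between them.
Surface form: [fapadeadagahepzogatu].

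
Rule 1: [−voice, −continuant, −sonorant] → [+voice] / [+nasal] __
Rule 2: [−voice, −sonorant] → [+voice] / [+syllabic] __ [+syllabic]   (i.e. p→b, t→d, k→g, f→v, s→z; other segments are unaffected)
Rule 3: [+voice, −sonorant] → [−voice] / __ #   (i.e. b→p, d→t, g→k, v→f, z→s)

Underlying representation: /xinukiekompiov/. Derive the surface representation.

xinugiegombiof

Rule 1 (post-nasal voicing): /p/ is a voiceless stop immediately after the nasal /m/, so it voices to [b]. /xinukiekompiov/ → xinukiekombiov.
Rule 2 (intervocalic voicing): /k/ is a voiceless obstruent between vowels /u/ and /i/, so it voices to [g]. /k/ is a voiceless obstruent between vowels /e/ and /o/, so it voices to [g]. /xinukiekombiov/ → xinugiegombiov.
Rule 3 (final devoicing): /v/ is a voiced obstruent in word-final position, so it devoices to [f]. /xinugiegombiov/ → xinugiegombiof.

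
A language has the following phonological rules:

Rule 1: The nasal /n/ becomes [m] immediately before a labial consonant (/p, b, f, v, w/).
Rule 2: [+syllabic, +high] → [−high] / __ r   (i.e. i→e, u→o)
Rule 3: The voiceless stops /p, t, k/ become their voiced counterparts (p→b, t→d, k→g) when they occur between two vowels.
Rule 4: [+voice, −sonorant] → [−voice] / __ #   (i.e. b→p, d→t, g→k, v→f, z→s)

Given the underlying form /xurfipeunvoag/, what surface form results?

Rule 1 (nasal place assimilation): /n/ precedes the labial consonant /v/, so it assimilates in place to [m]. /xurfipeunvoag/ → xurfipeumvoag.
Rule 2 (pre-rhotic lowering): /u/ is a high vowel immediately before /r/, so it lowers to [o]. /xurfipeumvoag/ → xorfipeumvoag.
Rule 3 (intervocalic voicing): /p/ is a voiceless stop between vowels /i/ and /e/, so it voices to [b]. /xorfipeumvoag/ → xorfibeumvoag.
Rule 4 (final devoicing): /g/ is a voiced obstruent in word-final position, so it devoices to [k]. /xorfibeumvoag/ → xorfibeumvoak.

xorfibeumvoak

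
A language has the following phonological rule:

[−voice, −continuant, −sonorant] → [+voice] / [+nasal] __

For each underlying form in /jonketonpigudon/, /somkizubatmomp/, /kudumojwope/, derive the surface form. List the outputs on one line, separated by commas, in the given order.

/jonketonpigudon/: /k/ is a voiceless stop immediately after the nasal /n/, so it voices to [g]. /p/ is a voiceless stop immediately after the nasal /n/, so it voices to [b]. → [jongetonbigudon].
/somkizubatmomp/: /k/ is a voiceless stop immediately after the nasal /m/, so it voices to [g]. /p/ is a voiceless stop immediately after the nasal /m/, so it voices to [b]. → [somgizubatmomb].
/kudumojwope/: the rule's environment is not met; surfaces unchanged as [kudumojwope].

jongetonbigudon, somgizubatmomb, kudumojwope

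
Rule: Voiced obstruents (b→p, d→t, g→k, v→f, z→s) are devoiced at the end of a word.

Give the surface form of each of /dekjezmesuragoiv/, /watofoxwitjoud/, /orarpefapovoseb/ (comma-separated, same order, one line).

/dekjezmesuragoiv/: /v/ is a voiced obstruent in word-final position, so it devoices to [f]. → [dekjezmesuragoif].
/watofoxwitjoud/: /d/ is a voiced obstruent in word-final position, so it devoices to [t]. → [watofoxwitjout].
/orarpefapovoseb/: /b/ is a voiced obstruent in word-final position, so it devoices to [p]. → [orarpefapovosep].

dekjezmesuragoif, watofoxwitjout, orarpefapovosep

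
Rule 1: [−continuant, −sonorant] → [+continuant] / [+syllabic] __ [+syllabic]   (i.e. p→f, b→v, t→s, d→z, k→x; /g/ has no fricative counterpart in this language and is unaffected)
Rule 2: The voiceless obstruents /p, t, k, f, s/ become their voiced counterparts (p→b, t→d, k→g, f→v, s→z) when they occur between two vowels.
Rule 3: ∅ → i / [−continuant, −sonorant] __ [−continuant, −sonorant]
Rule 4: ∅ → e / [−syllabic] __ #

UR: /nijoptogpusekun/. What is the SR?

nijopitogipuzexune

Rule 1 (intervocalic spirantization): /k/ is a stop between vowels /e/ and /u/, so it spirantizes to the fricative [x]. /nijoptogpusekun/ → nijoptogpusexun.
Rule 2 (intervocalic voicing): /s/ is a voiceless obstruent between vowels /u/ and /e/, so it voices to [z]. /nijoptogpusexun/ → nijoptogpuzexun.
Rule 3 (stop-cluster i-epenthesis): /p/ and /t/ form a stop–stop cluster, so [i] is inserted between them. /g/ and /p/ form a stop–stop cluster, so [i] is inserted between them. /nijoptogpuzexun/ → nijopitogipuzexun.
Rule 4 (final e-epenthesis): the form ends in the consonant /n/, so [e] is inserted word-finally. /nijopitogipuzexun/ → nijopitogipuzexune.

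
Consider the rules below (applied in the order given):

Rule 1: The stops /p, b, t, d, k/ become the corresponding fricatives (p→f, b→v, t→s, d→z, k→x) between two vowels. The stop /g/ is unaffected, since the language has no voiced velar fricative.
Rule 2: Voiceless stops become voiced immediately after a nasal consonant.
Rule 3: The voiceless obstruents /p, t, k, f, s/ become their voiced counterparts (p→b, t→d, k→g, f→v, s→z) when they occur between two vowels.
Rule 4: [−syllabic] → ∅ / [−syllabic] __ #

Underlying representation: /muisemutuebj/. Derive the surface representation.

Rule 1 (intervocalic spirantization): /t/ is a stop between vowels /u/ and /u/, so it spirantizes to the fricative [s]. /muisemutuebj/ → muisemusuebj.
Rule 2 (post-nasal voicing): no segment meets the environment; /muisemusuebj/ is unchanged.
Rule 3 (intervocalic voicing): /s/ is a voiceless obstruent between vowels /i/ and /e/, so it voices to [z]. /s/ is a voiceless obstruent between vowels /u/ and /u/, so it voices to [z]. /muisemusuebj/ → muizemuzuebj.
Rule 4 (final cluster simplification): /j/ is the second consonant of a word-final cluster /bj/, so it deletes. /muizemuzuebj/ → muizemuzueb.

muizemuzueb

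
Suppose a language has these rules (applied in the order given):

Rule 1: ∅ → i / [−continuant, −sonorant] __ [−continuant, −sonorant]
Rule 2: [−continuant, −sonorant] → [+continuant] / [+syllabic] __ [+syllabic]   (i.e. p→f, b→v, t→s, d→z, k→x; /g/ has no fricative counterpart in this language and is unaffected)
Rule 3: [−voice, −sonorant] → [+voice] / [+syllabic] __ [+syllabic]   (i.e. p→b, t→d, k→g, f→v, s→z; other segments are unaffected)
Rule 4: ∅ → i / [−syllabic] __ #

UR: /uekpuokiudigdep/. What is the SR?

Rule 1 (stop-cluster i-epenthesis): /k/ and /p/ form a stop–stop cluster, so [i] is inserted between them. /g/ and /d/ form a stop–stop cluster, so [i] is inserted between them. /uekpuokiudigdep/ → uekipuokiudigidep.
Rule 2 (intervocalic spirantization): /k/ is a stop between vowels /e/ and /i/, so it spirantizes to the fricative [x]. /p/ is a stop between vowels /i/ and /u/, so it spirantizes to the fricative [f]. /k/ is a stop between vowels /o/ and /i/, so it spirantizes to the fricative [x]. /d/ is a stop between vowels /u/ and /i/, so it spirantizes to the fricative [z]. /d/ is a stop between vowels /i/ and /e/, so it spirantizes to the fricative [z]. /uekipuokiudigidep/ → uexifuoxiuzigizep.
Rule 3 (intervocalic voicing): /f/ is a voiceless obstruent between vowels /i/ and /u/, so it voices to [v]. /uexifuoxiuzigizep/ → uexivuoxiuzigizep.
Rule 4 (final i-epenthesis): the form ends in the consonant /p/, so [i] is inserted word-finally. /uexivuoxiuzigizep/ → uexivuoxiuzigizepi.

uexivuoxiuzigizepi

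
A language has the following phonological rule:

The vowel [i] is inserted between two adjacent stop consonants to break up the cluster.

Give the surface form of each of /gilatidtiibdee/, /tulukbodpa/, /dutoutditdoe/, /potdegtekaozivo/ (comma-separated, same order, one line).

gilatiditiibidee, tulukibodipa, dutoutiditidoe, potidegitekaozivo

/gilatidtiibdee/: /d/ and /t/ form a stop–stop cluster, so [i] is inserted between them. /b/ and /d/ form a stop–stop cluster, so [i] is inserted between them. → [gilatiditiibidee].
/tulukbodpa/: /k/ and /b/ form a stop–stop cluster, so [i] is inserted between them. /d/ and /p/ form a stop–stop cluster, so [i] is inserted between them. → [tulukibodipa].
/dutoutditdoe/: /t/ and /d/ form a stop–stop cluster, so [i] is inserted between them. /t/ and /d/ form a stop–stop cluster, so [i] is inserted between them. → [dutoutiditidoe].
/potdegtekaozivo/: /t/ and /d/ form a stop–stop cluster, so [i] is inserted between them. /g/ and /t/ form a stop–stop cluster, so [i] is inserted between them. → [potidegitekaozivo].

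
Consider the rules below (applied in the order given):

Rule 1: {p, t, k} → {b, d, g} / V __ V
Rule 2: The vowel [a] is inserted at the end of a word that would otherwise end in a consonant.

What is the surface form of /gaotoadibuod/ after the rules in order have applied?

Rule 1 (intervocalic voicing): /t/ is a voiceless stop between vowels /o/ and /o/, so it voices to [d]. /gaotoadibuod/ → gaodoadibuod.
Rule 2 (final a-epenthesis): the form ends in the consonant /d/, so [a] is inserted word-finally. /gaodoadibuod/ → gaodoadibuoda.

gaodoadibuoda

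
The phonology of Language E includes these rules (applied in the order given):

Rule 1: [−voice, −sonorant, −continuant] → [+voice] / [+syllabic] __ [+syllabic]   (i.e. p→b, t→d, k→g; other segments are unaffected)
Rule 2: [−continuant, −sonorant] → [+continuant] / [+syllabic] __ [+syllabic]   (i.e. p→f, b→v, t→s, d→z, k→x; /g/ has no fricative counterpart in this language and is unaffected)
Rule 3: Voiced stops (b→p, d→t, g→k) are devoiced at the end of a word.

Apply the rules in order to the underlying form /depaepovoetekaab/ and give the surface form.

Rule 1 (intervocalic voicing): /p/ is a voiceless stop between vowels /e/ and /a/, so it voices to [b]. /p/ is a voiceless stop between vowels /e/ and /o/, so it voices to [b]. /t/ is a voiceless stop between vowels /e/ and /e/, so it voices to [d]. /k/ is a voiceless stop between vowels /e/ and /a/, so it voices to [g]. /depaepovoetekaab/ → debaebovoedegaab.
Rule 2 (intervocalic spirantization): /b/ is a stop between vowels /e/ and /a/, so it spirantizes to the fricative [v]. /b/ is a stop between vowels /e/ and /o/, so it spirantizes to the fricative [v]. /d/ is a stop between vowels /e/ and /e/, so it spirantizes to the fricative [z]. /debaebovoedegaab/ → devaevovoezegaab.
Rule 3 (final devoicing): /b/ is a voiced stop in word-final position, so it devoices to [p]. /devaevovoezegaab/ → devaevovoezegaap.

devaevovoezegaap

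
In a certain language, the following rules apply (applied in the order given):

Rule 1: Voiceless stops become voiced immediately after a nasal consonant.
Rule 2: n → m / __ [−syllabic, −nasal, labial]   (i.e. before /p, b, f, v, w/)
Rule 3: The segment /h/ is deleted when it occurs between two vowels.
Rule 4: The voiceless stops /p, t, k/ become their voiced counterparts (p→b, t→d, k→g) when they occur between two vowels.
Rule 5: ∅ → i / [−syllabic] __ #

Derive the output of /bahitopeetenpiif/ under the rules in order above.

baidobeedembiifi

Rule 1 (post-nasal voicing): /p/ is a voiceless stop immediately after the nasal /n/, so it voices to [b]. /bahitopeetenpiif/ → bahitopeetenbiif.
Rule 2 (nasal place assimilation): /n/ precedes the labial consonant /b/, so it assimilates in place to [m]. /bahitopeetenbiif/ → bahitopeetembiif.
Rule 3 (intervocalic h-deletion): /h/ occurs between vowels /a/ and /i/, so it deletes. /bahitopeetembiif/ → baitopeetembiif.
Rule 4 (intervocalic voicing): /t/ is a voiceless stop between vowels /i/ and /o/, so it voices to [d]. /p/ is a voiceless stop between vowels /o/ and /e/, so it voices to [b]. /t/ is a voiceless stop between vowels /e/ and /e/, so it voices to [d]. /baitopeetembiif/ → baidobeedembiif.
Rule 5 (final i-epenthesis): the form ends in the consonant /f/, so [i] is inserted word-finally. /baidobeedembiif/ → baidobeedembiifi.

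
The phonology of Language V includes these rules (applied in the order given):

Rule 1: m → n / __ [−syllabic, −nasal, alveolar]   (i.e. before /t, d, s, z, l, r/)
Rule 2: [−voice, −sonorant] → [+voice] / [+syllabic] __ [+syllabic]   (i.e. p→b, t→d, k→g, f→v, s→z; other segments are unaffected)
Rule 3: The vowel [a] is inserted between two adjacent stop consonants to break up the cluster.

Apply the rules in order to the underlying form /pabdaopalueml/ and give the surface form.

Rule 1 (nasal place assimilation): /m/ precedes the alveolar consonant /l/, so it assimilates in place to [n]. /pabdaopalueml/ → pabdaopaluenl.
Rule 2 (intervocalic voicing): /p/ is a voiceless obstruent between vowels /o/ and /a/, so it voices to [b]. /pabdaopaluenl/ → pabdaobaluenl.
Rule 3 (stop-cluster a-epenthesis): /b/ and /d/ form a stop–stop cluster, so [a] is inserted between them. /pabdaobaluenl/ → pabadaobaluenl.

pabadaobaluenl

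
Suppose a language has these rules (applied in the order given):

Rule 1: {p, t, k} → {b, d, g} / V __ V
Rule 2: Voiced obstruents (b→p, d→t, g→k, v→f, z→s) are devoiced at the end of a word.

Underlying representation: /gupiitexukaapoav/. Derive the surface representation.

Rule 1 (intervocalic voicing): /p/ is a voiceless stop between vowels /u/ and /i/, so it voices to [b]. /t/ is a voiceless stop between vowels /i/ and /e/, so it voices to [d]. /k/ is a voiceless stop between vowels /u/ and /a/, so it voices to [g]. /p/ is a voiceless stop between vowels /a/ and /o/, so it voices to [b]. /gupiitexukaapoav/ → gubiidexugaaboav.
Rule 2 (final devoicing): /v/ is a voiced obstruent in word-final position, so it devoices to [f]. /gubiidexugaaboav/ → gubiidexugaaboaf.

gubiidexugaaboaf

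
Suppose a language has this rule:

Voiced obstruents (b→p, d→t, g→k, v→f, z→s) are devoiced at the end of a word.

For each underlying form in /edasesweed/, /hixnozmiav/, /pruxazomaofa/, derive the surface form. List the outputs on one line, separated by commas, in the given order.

edasesweet, hixnozmiaf, pruxazomaofa

/edasesweed/: /d/ is a voiced obstruent in word-final position, so it devoices to [t]. → [edasesweet].
/hixnozmiav/: /v/ is a voiced obstruent in word-final position, so it devoices to [f]. → [hixnozmiaf].
/pruxazomaofa/: the rule's environment is not met; surfaces unchanged as [pruxazomaofa].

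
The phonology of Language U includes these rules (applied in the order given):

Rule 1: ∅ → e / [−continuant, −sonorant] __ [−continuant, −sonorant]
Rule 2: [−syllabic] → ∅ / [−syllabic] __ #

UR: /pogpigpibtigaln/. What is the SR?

pogepigepibetigal

Rule 1 (stop-cluster e-epenthesis): /g/ and /p/ form a stop–stop cluster, so [e] is inserted between them. /g/ and /p/ form a stop–stop cluster, so [e] is inserted between them. /b/ and /t/ form a stop–stop cluster, so [e] is inserted between them. /pogpigpibtigaln/ → pogepigepibetigaln.
Rule 2 (final cluster simplification): /n/ is the second consonant of a word-final cluster /ln/, so it deletes. /pogepigepibetigaln/ → pogepigepibetigal.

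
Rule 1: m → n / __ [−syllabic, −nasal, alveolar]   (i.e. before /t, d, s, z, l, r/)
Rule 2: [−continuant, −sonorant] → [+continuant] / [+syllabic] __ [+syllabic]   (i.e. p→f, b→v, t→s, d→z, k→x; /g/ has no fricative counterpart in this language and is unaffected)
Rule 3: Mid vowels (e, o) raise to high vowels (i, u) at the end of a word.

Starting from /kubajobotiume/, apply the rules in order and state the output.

Rule 1 (nasal place assimilation): no segment meets the environment; /kubajobotiume/ is unchanged.
Rule 2 (intervocalic spirantization): /b/ is a stop between vowels /u/ and /a/, so it spirantizes to the fricative [v]. /b/ is a stop between vowels /o/ and /o/, so it spirantizes to the fricative [v]. /t/ is a stop between vowels /o/ and /i/, so it spirantizes to the fricative [s]. /kubajobotiume/ → kuvajovosiume.
Rule 3 (final vowel raising): /e/ is a mid vowel in word-final position, so it raises to [i]. /kuvajovosiume/ → kuvajovosiumi.

kuvajovosiumi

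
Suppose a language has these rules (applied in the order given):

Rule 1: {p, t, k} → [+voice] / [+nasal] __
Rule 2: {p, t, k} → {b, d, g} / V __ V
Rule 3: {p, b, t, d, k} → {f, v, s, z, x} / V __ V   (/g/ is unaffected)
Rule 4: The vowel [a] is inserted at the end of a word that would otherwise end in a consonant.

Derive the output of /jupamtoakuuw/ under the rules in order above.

juvamdoaguuwa

Rule 1 (post-nasal voicing): /t/ is a voiceless stop immediately after the nasal /m/, so it voices to [d]. /jupamtoakuuw/ → jupamdoakuuw.
Rule 2 (intervocalic voicing): /p/ is a voiceless stop between vowels /u/ and /a/, so it voices to [b]. /k/ is a voiceless stop between vowels /a/ and /u/, so it voices to [g]. /jupamdoakuuw/ → jubamdoaguuw.
Rule 3 (intervocalic spirantization): /b/ is a stop between vowels /u/ and /a/, so it spirantizes to the fricative [v]. /jubamdoaguuw/ → juvamdoaguuw.
Rule 4 (final a-epenthesis): the form ends in the consonant /w/, so [a] is inserted word-finally. /juvamdoaguuw/ → juvamdoaguuwa.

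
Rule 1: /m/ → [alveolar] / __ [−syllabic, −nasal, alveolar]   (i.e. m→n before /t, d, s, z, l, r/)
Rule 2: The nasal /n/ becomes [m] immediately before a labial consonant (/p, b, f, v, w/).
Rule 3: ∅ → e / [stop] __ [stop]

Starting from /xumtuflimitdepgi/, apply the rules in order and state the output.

Rule 1 (nasal place assimilation): /m/ precedes the alveolar consonant /t/, so it assimilates in place to [n]. /xumtuflimitdepgi/ → xuntuflimitdepgi.
Rule 2 (nasal place assimilation): no segment meets the environment; /xuntuflimitdepgi/ is unchanged.
Rule 3 (stop-cluster e-epenthesis): /t/ and /d/ form a stop–stop cluster, so [e] is inserted between them. /p/ and /g/ form a stop–stop cluster, so [e] is inserted between them. /xuntuflimitdepgi/ → xuntuflimitedepegi.

xuntuflimitedepegi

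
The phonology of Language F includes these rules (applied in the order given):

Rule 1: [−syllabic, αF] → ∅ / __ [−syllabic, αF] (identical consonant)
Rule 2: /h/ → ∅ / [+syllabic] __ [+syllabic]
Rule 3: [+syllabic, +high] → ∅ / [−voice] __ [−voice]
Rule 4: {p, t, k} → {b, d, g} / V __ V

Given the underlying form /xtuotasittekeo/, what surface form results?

xtuodastegeo

Rule 1 (degemination): /tt/ is a geminate; the first /t/ deletes. /xtuotasittekeo/ → xtuotasitekeo.
Rule 2 (intervocalic h-deletion): no segment meets the environment; /xtuotasitekeo/ is unchanged.
Rule 3 (high vowel syncope): /i/ is a high vowel flanked by voiceless consonants /s/ and /t/, so it deletes. /xtuotasitekeo/ → xtuotastekeo.
Rule 4 (intervocalic voicing): /t/ is a voiceless stop between vowels /o/ and /a/, so it voices to [d]. /k/ is a voiceless stop between vowels /e/ and /e/, so it voices to [g]. /xtuotastekeo/ → xtuodastegeo.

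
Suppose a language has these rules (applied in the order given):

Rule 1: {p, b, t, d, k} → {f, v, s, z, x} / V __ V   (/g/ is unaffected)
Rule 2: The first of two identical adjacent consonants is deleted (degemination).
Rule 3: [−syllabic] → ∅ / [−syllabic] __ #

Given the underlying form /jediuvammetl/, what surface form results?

Rule 1 (intervocalic spirantization): /d/ is a stop between vowels /e/ and /i/, so it spirantizes to the fricative [z]. /jediuvammetl/ → jeziuvammetl.
Rule 2 (degemination): /mm/ is a geminate; the first /m/ deletes. /jeziuvammetl/ → jeziuvametl.
Rule 3 (final cluster simplification): /l/ is the second consonant of a word-final cluster /tl/, so it deletes. /jeziuvametl/ → jeziuvamet.

jeziuvamet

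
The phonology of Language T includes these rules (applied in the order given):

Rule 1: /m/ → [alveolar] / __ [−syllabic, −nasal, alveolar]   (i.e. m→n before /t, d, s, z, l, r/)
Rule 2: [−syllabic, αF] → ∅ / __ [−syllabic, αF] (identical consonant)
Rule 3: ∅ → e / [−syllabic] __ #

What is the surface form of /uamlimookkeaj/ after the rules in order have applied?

uanlimookeaje

Rule 1 (nasal place assimilation): /m/ precedes the alveolar consonant /l/, so it assimilates in place to [n]. /uamlimookkeaj/ → uanlimookkeaj.
Rule 2 (degemination): /kk/ is a geminate; the first /k/ deletes. /uanlimookkeaj/ → uanlimookeaj.
Rule 3 (final e-epenthesis): the form ends in the consonant /j/, so [e] is inserted word-finally. /uanlimookeaj/ → uanlimookeaje.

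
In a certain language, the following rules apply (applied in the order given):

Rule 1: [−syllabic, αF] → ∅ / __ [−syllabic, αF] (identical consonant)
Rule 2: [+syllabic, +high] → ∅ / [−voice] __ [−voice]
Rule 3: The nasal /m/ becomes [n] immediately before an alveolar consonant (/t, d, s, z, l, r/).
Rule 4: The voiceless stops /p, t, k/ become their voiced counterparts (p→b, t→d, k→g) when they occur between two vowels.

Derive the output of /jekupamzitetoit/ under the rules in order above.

jekpanzidedoit

Rule 1 (degemination): no segment meets the environment; /jekupamzitetoit/ is unchanged.
Rule 2 (high vowel syncope): /u/ is a high vowel flanked by voiceless consonants /k/ and /p/, so it deletes. /jekupamzitetoit/ → jekpamzitetoit.
Rule 3 (nasal place assimilation): /m/ precedes the alveolar consonant /z/, so it assimilates in place to [n]. /jekpamzitetoit/ → jekpanzitetoit.
Rule 4 (intervocalic voicing): /t/ is a voiceless stop between vowels /i/ and /e/, so it voices to [d]. /t/ is a voiceless stop between vowels /e/ and /o/, so it voices to [d]. /jekpanzitetoit/ → jekpanzidedoit.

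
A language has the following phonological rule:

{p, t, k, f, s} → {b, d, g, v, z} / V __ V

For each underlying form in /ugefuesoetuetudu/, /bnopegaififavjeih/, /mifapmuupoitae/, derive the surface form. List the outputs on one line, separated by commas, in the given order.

/ugefuesoetuetudu/: /f/ is a voiceless obstruent between vowels /e/ and /u/, so it voices to [v]. /s/ is a voiceless obstruent between vowels /e/ and /o/, so it voices to [z]. /t/ is a voiceless obstruent between vowels /e/ and /u/, so it voices to [d]. /t/ is a voiceless obstruent between vowels /e/ and /u/, so it voices to [d]. → [ugevuezoeduedudu].
/bnopegaififavjeih/: /p/ is a voiceless obstruent between vowels /o/ and /e/, so it voices to [b]. /f/ is a voiceless obstruent between vowels /i/ and /i/, so it voices to [v]. /f/ is a voiceless obstruent between vowels /i/ and /a/, so it voices to [v]. → [bnobegaivivavjeih].
/mifapmuupoitae/: /f/ is a voiceless obstruent between vowels /i/ and /a/, so it voices to [v]. /p/ is a voiceless obstruent between vowels /u/ and /o/, so it voices to [b]. /t/ is a voiceless obstruent between vowels /i/ and /a/, so it voices to [d]. → [mivapmuuboidae].

ugevuezoeduedudu, bnobegaivivavjeih, mivapmuuboidae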